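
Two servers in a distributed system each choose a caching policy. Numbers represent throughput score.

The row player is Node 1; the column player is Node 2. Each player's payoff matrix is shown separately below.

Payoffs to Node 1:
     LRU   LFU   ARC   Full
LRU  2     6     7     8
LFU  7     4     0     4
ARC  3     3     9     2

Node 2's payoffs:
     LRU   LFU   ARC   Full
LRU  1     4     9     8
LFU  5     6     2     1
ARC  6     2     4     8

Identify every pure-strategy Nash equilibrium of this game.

(LRU, LRU): Node 1 can switch to LFU (2 → 7). Not NE.
(LRU, LFU): Node 2 can switch to ARC (4 → 9). Not NE.
(LRU, ARC): Node 1 can switch to ARC (7 → 9). Not NE.
(LRU, Full): Node 2 can switch to ARC (8 → 9). Not NE.
(LFU, LRU): Node 2 can switch to LFU (5 → 6). Not NE.
(LFU, LFU): Node 1 can switch to LRU (4 → 6). Not NE.
(LFU, ARC): Node 1 can switch to LRU (0 → 7). Not NE.
(LFU, Full): Node 1 can switch to LRU (4 → 8). Not NE.
(ARC, LRU): Node 1 can switch to LFU (3 → 7). Not NE.
(ARC, LFU): Node 1 can switch to LRU (3 → 6). Not NE.
(ARC, ARC): Node 2 can switch to LRU (4 → 6). Not NE.
(ARC, Full): Node 1 can switch to LRU (2 → 8). Not NE.

No pure-strategy Nash equilibrium.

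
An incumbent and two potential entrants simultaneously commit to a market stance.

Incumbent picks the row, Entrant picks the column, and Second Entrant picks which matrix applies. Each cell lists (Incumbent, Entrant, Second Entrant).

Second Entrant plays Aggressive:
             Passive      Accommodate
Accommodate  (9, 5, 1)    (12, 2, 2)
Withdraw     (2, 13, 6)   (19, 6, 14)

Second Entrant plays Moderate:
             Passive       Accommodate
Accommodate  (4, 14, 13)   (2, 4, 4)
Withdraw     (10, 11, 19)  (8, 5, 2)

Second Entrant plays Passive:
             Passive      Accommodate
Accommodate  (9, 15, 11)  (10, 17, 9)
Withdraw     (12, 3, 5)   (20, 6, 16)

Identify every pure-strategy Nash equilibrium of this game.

(Accommodate, Passive, Aggressive): Second Entrant can switch to Moderate (1 → 13). Not NE.
(Accommodate, Passive, Moderate): Incumbent can switch to Withdraw (4 → 10). Not NE.
(Accommodate, Passive, Passive): Incumbent can switch to Withdraw (9 → 12). Not NE.
(Accommodate, Accommodate, Aggressive): Incumbent can switch to Withdraw (12 → 19). Not NE.
(Accommodate, Accommodate, Moderate): Incumbent can switch to Withdraw (2 → 8). Not NE.
(Accommodate, Accommodate, Passive): Incumbent can switch to Withdraw (10 → 20). Not NE.
(Withdraw, Passive, Aggressive): Incumbent can switch to Accommodate (2 → 9). Not NE.
(Withdraw, Passive, Moderate): Incumbent gets 10, best alternative 4; Entrant gets 11, best alternative 5; Second Entrant gets 19, best alternative 6. No profitable deviation — NE.
(Withdraw, Passive, Passive): Entrant can switch to Accommodate (3 → 6). Not NE.
(Withdraw, Accommodate, Aggressive): Entrant can switch to Passive (6 → 13). Not NE.
(Withdraw, Accommodate, Moderate): Entrant can switch to Passive (5 → 11). Not NE.
(Withdraw, Accommodate, Passive): Incumbent gets 20, best alternative 10; Entrant gets 6, best alternative 3; Second Entrant gets 16, best alternative 14. No profitable deviation — NE.

(Withdraw, Passive, Moderate); (Withdraw, Accommodate, Passive)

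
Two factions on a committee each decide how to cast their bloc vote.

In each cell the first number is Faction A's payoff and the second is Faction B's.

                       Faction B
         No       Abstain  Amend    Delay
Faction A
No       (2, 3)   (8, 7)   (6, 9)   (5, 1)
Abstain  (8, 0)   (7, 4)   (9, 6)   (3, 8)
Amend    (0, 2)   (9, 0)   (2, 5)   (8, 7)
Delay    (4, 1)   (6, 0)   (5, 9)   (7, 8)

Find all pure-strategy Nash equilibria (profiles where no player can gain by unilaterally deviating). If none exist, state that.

Check each profile: it is a Nash equilibrium iff no player can strictly gain by switching unilaterally.
(No, No): Faction A can switch to Abstain (2 → 8). Not NE.
(No, Abstain): Faction A can switch to Amend (8 → 9). Not NE.
(No, Amend): Faction A can switch to Abstain (6 → 9). Not NE.
(No, Delay): Faction A can switch to Amend (5 → 8). Not NE.
(Abstain, No): Faction B can switch to Abstain (0 → 4). Not NE.
(Abstain, Abstain): Faction A can switch to No (7 → 8). Not NE.
(Abstain, Amend): Faction B can switch to Delay (6 → 8). Not NE.
(Abstain, Delay): Faction A can switch to No (3 → 5). Not NE.
(Amend, No): Faction A can switch to No (0 → 2). Not NE.
(Amend, Abstain): Faction B can switch to No (0 → 2). Not NE.
(Amend, Amend): Faction A can switch to No (2 → 6). Not NE.
(Amend, Delay): Faction A gets 8, best alternative 7; Faction B gets 7, best alternative 5. No profitable deviation — NE.
(Delay, No): Faction A can switch to Abstain (4 → 8). Not NE.
(The remaining 3 profiles each have a profitable deviation by the same check.)

Pure NE: (Amend, Delay)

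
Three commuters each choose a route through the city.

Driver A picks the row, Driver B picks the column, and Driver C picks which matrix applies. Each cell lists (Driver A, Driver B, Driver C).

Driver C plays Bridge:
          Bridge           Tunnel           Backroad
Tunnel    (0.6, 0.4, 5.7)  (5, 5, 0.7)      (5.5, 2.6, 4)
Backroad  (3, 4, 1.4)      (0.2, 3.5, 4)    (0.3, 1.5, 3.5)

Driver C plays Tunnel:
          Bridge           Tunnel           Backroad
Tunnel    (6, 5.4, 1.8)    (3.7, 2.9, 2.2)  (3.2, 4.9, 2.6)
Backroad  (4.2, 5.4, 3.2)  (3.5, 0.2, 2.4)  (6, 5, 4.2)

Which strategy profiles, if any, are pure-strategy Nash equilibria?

There is no pure-strategy Nash equilibrium.

(Tunnel, Bridge, Bridge): Driver A can switch to Backroad (0.6 → 3). Not NE.
(Tunnel, Bridge, Tunnel): Driver C can switch to Bridge (1.8 → 5.7). Not NE.
(Tunnel, Tunnel, Bridge): Driver C can switch to Tunnel (0.7 → 2.2). Not NE.
(Tunnel, Tunnel, Tunnel): Driver B can switch to Bridge (2.9 → 5.4). Not NE.
(Tunnel, Backroad, Bridge): Driver B can switch to Tunnel (2.6 → 5). Not NE.
(Tunnel, Backroad, Tunnel): Driver A can switch to Backroad (3.2 → 6). Not NE.
(Backroad, Bridge, Bridge): Driver C can switch to Tunnel (1.4 → 3.2). Not NE.
(Backroad, Bridge, Tunnel): Driver A can switch to Tunnel (4.2 → 6). Not NE.
(Backroad, Tunnel, Bridge): Driver A can switch to Tunnel (0.2 → 5). Not NE.
(Backroad, Tunnel, Tunnel): Driver A can switch to Tunnel (3.5 → 3.7). Not NE.
(The remaining 2 profiles each have a profitable deviation by the same check.)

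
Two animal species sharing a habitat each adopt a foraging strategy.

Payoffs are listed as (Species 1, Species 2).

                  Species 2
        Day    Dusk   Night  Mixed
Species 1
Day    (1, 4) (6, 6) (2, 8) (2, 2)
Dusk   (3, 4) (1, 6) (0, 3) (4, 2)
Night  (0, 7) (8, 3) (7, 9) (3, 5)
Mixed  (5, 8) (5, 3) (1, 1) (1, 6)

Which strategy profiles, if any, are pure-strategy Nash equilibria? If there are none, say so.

The pure Nash equilibria are (Night, Night) and (Mixed, Day).

(Day, Day): Species 1 can switch to Dusk (1 → 3). Not NE.
(Day, Dusk): Species 1 can switch to Night (6 → 8). Not NE.
(Day, Night): Species 1 can switch to Night (2 → 7). Not NE.
(Day, Mixed): Species 1 can switch to Dusk (2 → 4). Not NE.
(Dusk, Day): Species 1 can switch to Mixed (3 → 5). Not NE.
(Dusk, Dusk): Species 1 can switch to Day (1 → 6). Not NE.
(Night, Night): Species 1 gets 7, best alternative 2; Species 2 gets 9, best alternative 7. No profitable deviation — NE.
(Mixed, Day): Species 1 gets 5, best alternative 3; Species 2 gets 8, best alternative 6. No profitable deviation — NE.
(The remaining 8 profiles each have a profitable deviation by the same check.)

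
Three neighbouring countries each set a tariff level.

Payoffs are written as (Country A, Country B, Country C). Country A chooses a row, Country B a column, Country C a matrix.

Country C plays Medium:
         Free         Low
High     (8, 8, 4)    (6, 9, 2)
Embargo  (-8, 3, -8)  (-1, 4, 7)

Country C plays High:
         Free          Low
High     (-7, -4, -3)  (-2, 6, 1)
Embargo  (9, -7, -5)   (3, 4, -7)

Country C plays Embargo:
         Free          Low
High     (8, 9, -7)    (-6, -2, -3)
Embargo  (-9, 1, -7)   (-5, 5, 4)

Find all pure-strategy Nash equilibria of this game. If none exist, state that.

(High, Low, Medium)

Check each profile: it is a Nash equilibrium iff no player can strictly gain by switching unilaterally.
(High, Free, Medium): Country B can switch to Low (8 → 9). Not NE.
(High, Free, High): Country A can switch to Embargo (-7 → 9). Not NE.
(High, Free, Embargo): Country C can switch to Medium (-7 → 4). Not NE.
(High, Low, Medium): Country A gets 6, best alternative -1; Country B gets 9, best alternative 8; Country C gets 2, best alternative 1. No profitable deviation — NE.
(High, Low, High): Country A can switch to Embargo (-2 → 3). Not NE.
(High, Low, Embargo): Country A can switch to Embargo (-6 → -5). Not NE.
(Embargo, Free, Medium): Country A can switch to High (-8 → 8). Not NE.
(Embargo, Free, High): Country B can switch to Low (-7 → 4). Not NE.
(Embargo, Free, Embargo): Country A can switch to High (-9 → 8). Not NE.
(Embargo, Low, Medium): Country A can switch to High (-1 → 6). Not NE.
(Embargo, Low, High): Country C can switch to Medium (-7 → 7). Not NE.
(The remaining 1 profile has a profitable deviation by the same check.)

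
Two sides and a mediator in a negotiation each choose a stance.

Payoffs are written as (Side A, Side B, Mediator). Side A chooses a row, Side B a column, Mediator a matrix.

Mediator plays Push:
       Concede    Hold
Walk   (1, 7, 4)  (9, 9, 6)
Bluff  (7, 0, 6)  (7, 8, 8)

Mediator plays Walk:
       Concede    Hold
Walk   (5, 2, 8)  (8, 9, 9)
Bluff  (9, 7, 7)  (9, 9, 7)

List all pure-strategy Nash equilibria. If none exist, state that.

There is no pure-strategy Nash equilibrium.

For each player, find the best response to each opponent profile; mutual best responses are the pure NE.
Side A against (Concede, Push): payoffs 1, 7 → best response Bluff.
Side A against (Concede, Walk): payoffs 5, 9 → best response Bluff.
Side A against (Hold, Push): payoffs 9, 7 → best response Walk.
Side A against (Hold, Walk): payoffs 8, 9 → best response Bluff.
Side B against (Walk, Push): payoffs 7, 9 → best response Hold.
Side B against (Walk, Walk): payoffs 2, 9 → best response Hold.
Side B against (Bluff, Push): payoffs 0, 8 → best response Hold.
Side B against (Bluff, Walk): payoffs 7, 9 → best response Hold.
Mediator against (Walk, Concede): payoffs 4, 8 → best response Walk.
Mediator against (Walk, Hold): payoffs 6, 9 → best response Walk.
Mediator against (Bluff, Concede): payoffs 6, 7 → best response Walk.
Mediator against (Bluff, Hold): payoffs 8, 7 → best response Push.
No profile is a mutual best response for all players.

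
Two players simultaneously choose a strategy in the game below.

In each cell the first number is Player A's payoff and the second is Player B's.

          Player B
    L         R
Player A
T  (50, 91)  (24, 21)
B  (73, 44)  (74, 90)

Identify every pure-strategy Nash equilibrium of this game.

For each strategy profile, look for a profitable unilateral deviation.
(T, L): Player A can switch to B (50 → 73). Not NE.
(T, R): Player A can switch to B (24 → 74). Not NE.
(B, L): Player B can switch to R (44 → 90). Not NE.
(B, R): Player A gets 74, best alternative 24; Player B gets 90, best alternative 44. No profitable deviation — NE.

Pure NE: (B, R)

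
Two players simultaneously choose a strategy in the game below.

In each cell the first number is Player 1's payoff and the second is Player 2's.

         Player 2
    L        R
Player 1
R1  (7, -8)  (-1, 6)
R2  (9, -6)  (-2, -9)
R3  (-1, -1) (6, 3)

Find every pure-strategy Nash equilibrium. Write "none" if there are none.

The pure Nash equilibria are (R2, L), (R3, R).

Player 1 against L: payoffs 7, 9, -1 → best response R2.
Player 1 against R: payoffs -1, -2, 6 → best response R3.
Player 2 against R1: payoffs -8, 6 → best response R.
Player 2 against R2: payoffs -6, -9 → best response L.
Player 2 against R3: payoffs -1, 3 → best response R.
Mutual best responses: (R2, L); (R3, R).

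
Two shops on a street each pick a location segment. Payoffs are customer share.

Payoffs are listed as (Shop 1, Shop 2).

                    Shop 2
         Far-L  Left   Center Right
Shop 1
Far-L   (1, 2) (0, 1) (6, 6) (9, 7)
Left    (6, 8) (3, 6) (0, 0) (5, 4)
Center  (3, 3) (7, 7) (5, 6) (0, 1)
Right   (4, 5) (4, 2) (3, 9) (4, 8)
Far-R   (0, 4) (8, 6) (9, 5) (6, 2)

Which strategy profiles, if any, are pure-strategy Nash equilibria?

Pure-strategy Nash equilibria: (Far-L, Right) and (Left, Far-L) and (Far-R, Left)

For each strategy profile, look for a profitable unilateral deviation.
(Far-L, Far-L): Shop 1 can switch to Left (1 → 6). Not NE.
(Far-L, Left): Shop 1 can switch to Left (0 → 3). Not NE.
(Far-L, Center): Shop 1 can switch to Far-R (6 → 9). Not NE.
(Far-L, Right): Shop 1 gets 9, best alternative 6; Shop 2 gets 7, best alternative 6. No profitable deviation — NE.
(Left, Far-L): Shop 1 gets 6, best alternative 4; Shop 2 gets 8, best alternative 6. No profitable deviation — NE.
(Left, Left): Shop 1 can switch to Center (3 → 7). Not NE.
(Left, Center): Shop 1 can switch to Far-L (0 → 6). Not NE.
(Left, Right): Shop 1 can switch to Far-L (5 → 9). Not NE.
(Center, Far-L): Shop 1 can switch to Left (3 → 6). Not NE.
(Center, Left): Shop 1 can switch to Far-R (7 → 8). Not NE.
(Center, Center): Shop 1 can switch to Far-L (5 → 6). Not NE.
(Center, Right): Shop 1 can switch to Far-L (0 → 9). Not NE.
(Right, Far-L): Shop 1 can switch to Left (4 → 6). Not NE.
(Right, Left): Shop 1 can switch to Center (4 → 7). Not NE.
(Far-R, Left): Shop 1 gets 8, best alternative 7; Shop 2 gets 6, best alternative 5. No profitable deviation — NE.
(The remaining 5 profiles each have a profitable deviation by the same check.)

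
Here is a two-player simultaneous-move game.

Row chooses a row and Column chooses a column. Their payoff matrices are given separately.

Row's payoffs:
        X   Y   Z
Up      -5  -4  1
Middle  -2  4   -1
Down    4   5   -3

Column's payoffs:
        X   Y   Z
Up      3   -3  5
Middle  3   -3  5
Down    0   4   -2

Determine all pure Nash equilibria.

Row against X: payoffs -5, -2, 4 → best response Down.
Row against Y: payoffs -4, 4, 5 → best response Down.
Row against Z: payoffs 1, -1, -3 → best response Up.
Column against Up: payoffs 3, -3, 5 → best response Z.
Column against Middle: payoffs 3, -3, 5 → best response Z.
Column against Down: payoffs 0, 4, -2 → best response Y.
Mutual best responses: (Up, Z); (Down, Y).

Pure-strategy Nash equilibria: (Up, Z), (Down, Y)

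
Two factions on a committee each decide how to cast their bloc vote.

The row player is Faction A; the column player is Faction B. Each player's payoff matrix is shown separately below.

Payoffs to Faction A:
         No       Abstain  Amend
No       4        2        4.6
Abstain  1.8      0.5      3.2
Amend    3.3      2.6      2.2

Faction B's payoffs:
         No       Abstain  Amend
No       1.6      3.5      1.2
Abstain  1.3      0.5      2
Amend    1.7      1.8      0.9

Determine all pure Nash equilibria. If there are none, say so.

(No, No): Faction B can switch to Abstain (1.6 → 3.5). Not NE.
(No, Abstain): Faction A can switch to Amend (2 → 2.6). Not NE.
(No, Amend): Faction B can switch to No (1.2 → 1.6). Not NE.
(Abstain, No): Faction A can switch to No (1.8 → 4). Not NE.
(Abstain, Abstain): Faction A can switch to No (0.5 → 2). Not NE.
(Abstain, Amend): Faction A can switch to No (3.2 → 4.6). Not NE.
(Amend, No): Faction A can switch to No (3.3 → 4). Not NE.
(Amend, Abstain): Faction A gets 2.6, best alternative 2; Faction B gets 1.8, best alternative 1.7. No profitable deviation — NE.
(Amend, Amend): Faction A can switch to No (2.2 → 4.6). Not NE.

Pure NE: (Amend, Abstain)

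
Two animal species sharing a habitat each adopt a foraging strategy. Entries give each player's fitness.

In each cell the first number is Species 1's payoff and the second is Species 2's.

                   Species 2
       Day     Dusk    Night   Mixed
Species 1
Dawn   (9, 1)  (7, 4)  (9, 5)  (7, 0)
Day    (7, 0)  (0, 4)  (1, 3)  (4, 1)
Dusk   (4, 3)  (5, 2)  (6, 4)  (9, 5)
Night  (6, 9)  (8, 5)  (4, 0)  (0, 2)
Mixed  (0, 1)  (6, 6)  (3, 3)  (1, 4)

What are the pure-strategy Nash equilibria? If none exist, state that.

Species 1 against Day: payoffs 9, 7, 4, 6, 0 → best response Dawn.
Species 1 against Dusk: payoffs 7, 0, 5, 8, 6 → best response Night.
Species 1 against Night: payoffs 9, 1, 6, 4, 3 → best response Dawn.
Species 1 against Mixed: payoffs 7, 4, 9, 0, 1 → best response Dusk.
Species 2 against Dawn: payoffs 1, 4, 5, 0 → best response Night.
Species 2 against Day: payoffs 0, 4, 3, 1 → best response Dusk.
Species 2 against Dusk: payoffs 3, 2, 4, 5 → best response Mixed.
Species 2 against Night: payoffs 9, 5, 0, 2 → best response Day.
Species 2 against Mixed: payoffs 1, 6, 3, 4 → best response Dusk.
Mutual best responses: (Dawn, Night); (Dusk, Mixed).

(Dawn, Night), (Dusk, Mixed)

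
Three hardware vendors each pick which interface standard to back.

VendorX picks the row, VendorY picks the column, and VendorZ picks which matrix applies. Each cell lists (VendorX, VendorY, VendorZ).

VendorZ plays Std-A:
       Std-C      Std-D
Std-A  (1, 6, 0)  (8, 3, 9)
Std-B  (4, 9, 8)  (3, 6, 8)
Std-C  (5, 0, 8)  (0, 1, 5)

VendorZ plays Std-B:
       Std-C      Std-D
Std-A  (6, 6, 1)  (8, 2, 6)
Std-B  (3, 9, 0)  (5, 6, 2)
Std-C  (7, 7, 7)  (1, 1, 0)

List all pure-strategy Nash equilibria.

No pure-strategy Nash equilibrium.

VendorX against (Std-C, Std-A): payoffs 1, 4, 5 → best response Std-C.
VendorX against (Std-C, Std-B): payoffs 6, 3, 7 → best response Std-C.
VendorX against (Std-D, Std-A): payoffs 8, 3, 0 → best response Std-A.
VendorX against (Std-D, Std-B): payoffs 8, 5, 1 → best response Std-A.
VendorY against (Std-A, Std-A): payoffs 6, 3 → best response Std-C.
VendorY against (Std-A, Std-B): payoffs 6, 2 → best response Std-C.
VendorY against (Std-B, Std-A): payoffs 9, 6 → best response Std-C.
VendorY against (Std-B, Std-B): payoffs 9, 6 → best response Std-C.
VendorY against (Std-C, Std-A): payoffs 0, 1 → best response Std-D.
VendorY against (Std-C, Std-B): payoffs 7, 1 → best response Std-C.
VendorZ against (Std-A, Std-C): payoffs 0, 1 → best response Std-B.
VendorZ against (Std-A, Std-D): payoffs 9, 6 → best response Std-A.
VendorZ against (Std-B, Std-C): payoffs 8, 0 → best response Std-A.
VendorZ against (Std-B, Std-D): payoffs 8, 2 → best response Std-A.
VendorZ against (Std-C, Std-C): payoffs 8, 7 → best response Std-A.
VendorZ against (Std-C, Std-D): payoffs 5, 0 → best response Std-A.
No profile is a mutual best response for all players.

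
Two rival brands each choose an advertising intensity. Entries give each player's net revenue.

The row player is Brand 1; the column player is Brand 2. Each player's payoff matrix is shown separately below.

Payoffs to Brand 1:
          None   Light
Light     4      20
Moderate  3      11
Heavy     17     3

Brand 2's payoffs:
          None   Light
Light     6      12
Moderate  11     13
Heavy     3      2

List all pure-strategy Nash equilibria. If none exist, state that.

Brand 1 against None: payoffs 4, 3, 17 → best response Heavy.
Brand 1 against Light: payoffs 20, 11, 3 → best response Light.
Brand 2 against Light: payoffs 6, 12 → best response Light.
Brand 2 against Moderate: payoffs 11, 13 → best response Light.
Brand 2 against Heavy: payoffs 3, 2 → best response None.
Mutual best responses: (Light, Light); (Heavy, None).

Pure-strategy Nash equilibria: (Light, Light) and (Heavy, None)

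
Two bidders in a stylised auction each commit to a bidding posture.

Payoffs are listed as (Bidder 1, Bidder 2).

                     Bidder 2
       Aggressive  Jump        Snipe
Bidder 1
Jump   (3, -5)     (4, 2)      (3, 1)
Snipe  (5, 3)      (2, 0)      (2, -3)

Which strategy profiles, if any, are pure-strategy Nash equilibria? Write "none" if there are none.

The pure Nash equilibria are (Jump, Jump) and (Snipe, Aggressive).

Bidder 1 against Aggressive: payoffs 3, 5 → best response Snipe.
Bidder 1 against Jump: payoffs 4, 2 → best response Jump.
Bidder 1 against Snipe: payoffs 3, 2 → best response Jump.
Bidder 2 against Jump: payoffs -5, 2, 1 → best response Jump.
Bidder 2 against Snipe: payoffs 3, 0, -3 → best response Aggressive.
Mutual best responses: (Jump, Jump); (Snipe, Aggressive).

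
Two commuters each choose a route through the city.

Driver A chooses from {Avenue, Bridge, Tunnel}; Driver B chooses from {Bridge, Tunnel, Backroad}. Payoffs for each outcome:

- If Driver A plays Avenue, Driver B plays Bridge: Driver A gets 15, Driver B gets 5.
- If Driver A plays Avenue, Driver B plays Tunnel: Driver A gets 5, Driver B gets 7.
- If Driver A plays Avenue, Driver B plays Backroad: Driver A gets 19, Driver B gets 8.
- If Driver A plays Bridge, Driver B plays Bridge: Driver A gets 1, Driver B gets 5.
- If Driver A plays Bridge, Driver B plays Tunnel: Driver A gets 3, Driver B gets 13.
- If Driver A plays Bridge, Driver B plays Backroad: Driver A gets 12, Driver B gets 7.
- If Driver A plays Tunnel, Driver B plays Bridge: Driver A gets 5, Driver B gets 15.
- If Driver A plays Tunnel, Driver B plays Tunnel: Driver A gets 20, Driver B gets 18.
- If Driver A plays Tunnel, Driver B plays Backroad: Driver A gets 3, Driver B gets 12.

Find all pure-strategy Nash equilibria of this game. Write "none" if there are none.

Pure-strategy Nash equilibria: (Avenue, Backroad); (Tunnel, Tunnel)

Driver A against Bridge: payoffs 15, 1, 5 → best response Avenue.
Driver A against Tunnel: payoffs 5, 3, 20 → best response Tunnel.
Driver A against Backroad: payoffs 19, 12, 3 → best response Avenue.
Driver B against Avenue: payoffs 5, 7, 8 → best response Backroad.
Driver B against Bridge: payoffs 5, 13, 7 → best response Tunnel.
Driver B against Tunnel: payoffs 15, 18, 12 → best response Tunnel.
Mutual best responses: (Avenue, Backroad); (Tunnel, Tunnel).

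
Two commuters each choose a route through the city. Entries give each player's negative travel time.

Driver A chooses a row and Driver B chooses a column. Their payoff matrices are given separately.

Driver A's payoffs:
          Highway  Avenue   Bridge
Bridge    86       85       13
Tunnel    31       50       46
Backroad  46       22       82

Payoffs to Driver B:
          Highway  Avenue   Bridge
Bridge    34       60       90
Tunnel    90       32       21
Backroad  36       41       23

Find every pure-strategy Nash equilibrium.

Check each profile: it is a Nash equilibrium iff no player can strictly gain by switching unilaterally.
(Bridge, Highway): Driver B can switch to Avenue (34 → 60). Not NE.
(Bridge, Avenue): Driver B can switch to Bridge (60 → 90). Not NE.
(Bridge, Bridge): Driver A can switch to Tunnel (13 → 46). Not NE.
(Tunnel, Highway): Driver A can switch to Bridge (31 → 86). Not NE.
(Tunnel, Avenue): Driver A can switch to Bridge (50 → 85). Not NE.
(Tunnel, Bridge): Driver A can switch to Backroad (46 → 82). Not NE.
(Backroad, Highway): Driver A can switch to Bridge (46 → 86). Not NE.
(Backroad, Avenue): Driver A can switch to Bridge (22 → 85). Not NE.
(The remaining 1 profile has a profitable deviation by the same check.)

There is no pure-strategy Nash equilibrium.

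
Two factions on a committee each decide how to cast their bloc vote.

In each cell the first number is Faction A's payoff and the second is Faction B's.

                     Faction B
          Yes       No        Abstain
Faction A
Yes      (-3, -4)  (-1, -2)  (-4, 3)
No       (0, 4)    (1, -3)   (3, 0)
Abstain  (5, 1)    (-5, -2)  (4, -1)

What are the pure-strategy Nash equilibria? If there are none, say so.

Faction A against Yes: payoffs -3, 0, 5 → best response Abstain.
Faction A against No: payoffs -1, 1, -5 → best response No.
Faction A against Abstain: payoffs -4, 3, 4 → best response Abstain.
Faction B against Yes: payoffs -4, -2, 3 → best response Abstain.
Faction B against No: payoffs 4, -3, 0 → best response Yes.
Faction B against Abstain: payoffs 1, -2, -1 → best response Yes.
Mutual best responses: (Abstain, Yes).

Pure NE: (Abstain, Yes)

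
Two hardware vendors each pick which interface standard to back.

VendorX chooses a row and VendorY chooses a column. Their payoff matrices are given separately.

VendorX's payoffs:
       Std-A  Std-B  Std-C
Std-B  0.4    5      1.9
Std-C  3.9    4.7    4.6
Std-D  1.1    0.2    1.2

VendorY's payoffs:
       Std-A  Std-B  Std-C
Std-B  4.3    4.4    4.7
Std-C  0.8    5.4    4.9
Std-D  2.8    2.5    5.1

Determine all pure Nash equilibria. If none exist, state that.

No pure-strategy Nash equilibrium.

VendorX against Std-A: payoffs 0.4, 3.9, 1.1 → best response Std-C.
VendorX against Std-B: payoffs 5, 4.7, 0.2 → best response Std-B.
VendorX against Std-C: payoffs 1.9, 4.6, 1.2 → best response Std-C.
VendorY against Std-B: payoffs 4.3, 4.4, 4.7 → best response Std-C.
VendorY against Std-C: payoffs 0.8, 5.4, 4.9 → best response Std-B.
VendorY against Std-D: payoffs 2.8, 2.5, 5.1 → best response Std-C.
No profile is a mutual best response for all players.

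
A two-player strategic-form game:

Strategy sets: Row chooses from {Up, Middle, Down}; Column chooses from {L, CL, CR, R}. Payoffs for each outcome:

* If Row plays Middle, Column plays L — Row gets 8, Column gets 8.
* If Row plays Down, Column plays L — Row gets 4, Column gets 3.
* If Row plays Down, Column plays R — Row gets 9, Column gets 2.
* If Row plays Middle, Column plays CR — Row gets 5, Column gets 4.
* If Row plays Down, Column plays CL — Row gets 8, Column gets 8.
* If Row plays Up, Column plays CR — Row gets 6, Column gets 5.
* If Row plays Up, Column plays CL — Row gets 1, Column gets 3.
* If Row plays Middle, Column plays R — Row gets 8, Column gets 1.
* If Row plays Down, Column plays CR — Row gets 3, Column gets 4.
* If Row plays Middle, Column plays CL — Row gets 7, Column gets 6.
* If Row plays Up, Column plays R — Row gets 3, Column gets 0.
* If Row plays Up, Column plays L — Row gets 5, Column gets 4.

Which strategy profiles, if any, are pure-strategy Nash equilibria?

Row against L: payoffs 5, 8, 4 → best response Middle.
Row against CL: payoffs 1, 7, 8 → best response Down.
Row against CR: payoffs 6, 5, 3 → best response Up.
Row against R: payoffs 3, 8, 9 → best response Down.
Column against Up: payoffs 4, 3, 5, 0 → best response CR.
Column against Middle: payoffs 8, 6, 4, 1 → best response L.
Column against Down: payoffs 3, 8, 4, 2 → best response CL.
Mutual best responses: (Up, CR); (Middle, L); (Down, CL).

Pure-strategy Nash equilibria: (Up, CR), (Middle, L), (Down, CL)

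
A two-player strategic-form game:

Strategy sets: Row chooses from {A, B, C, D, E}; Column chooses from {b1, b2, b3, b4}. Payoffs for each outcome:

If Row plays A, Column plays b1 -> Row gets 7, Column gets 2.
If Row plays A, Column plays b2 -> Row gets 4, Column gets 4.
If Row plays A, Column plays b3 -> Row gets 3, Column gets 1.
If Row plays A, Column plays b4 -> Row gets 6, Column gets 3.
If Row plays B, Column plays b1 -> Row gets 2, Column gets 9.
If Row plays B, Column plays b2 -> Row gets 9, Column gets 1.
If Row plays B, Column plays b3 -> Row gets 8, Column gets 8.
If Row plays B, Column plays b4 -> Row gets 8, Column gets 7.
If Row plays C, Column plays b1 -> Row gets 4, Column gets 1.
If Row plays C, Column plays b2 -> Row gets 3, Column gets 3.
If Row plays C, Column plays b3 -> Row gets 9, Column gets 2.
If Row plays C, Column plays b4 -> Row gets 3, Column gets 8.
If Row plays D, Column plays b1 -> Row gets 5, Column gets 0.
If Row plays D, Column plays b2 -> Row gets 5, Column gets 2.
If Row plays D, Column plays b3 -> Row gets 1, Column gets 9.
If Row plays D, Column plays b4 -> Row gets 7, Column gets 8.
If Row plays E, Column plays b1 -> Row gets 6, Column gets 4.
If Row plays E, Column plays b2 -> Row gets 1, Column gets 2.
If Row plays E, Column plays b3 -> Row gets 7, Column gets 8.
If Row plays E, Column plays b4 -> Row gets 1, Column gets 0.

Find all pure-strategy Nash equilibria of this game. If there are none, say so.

Row against b1: payoffs 7, 2, 4, 5, 6 → best response A.
Row against b2: payoffs 4, 9, 3, 5, 1 → best response B.
Row against b3: payoffs 3, 8, 9, 1, 7 → best response C.
Row against b4: payoffs 6, 8, 3, 7, 1 → best response B.
Column against A: payoffs 2, 4, 1, 3 → best response b2.
Column against B: payoffs 9, 1, 8, 7 → best response b1.
Column against C: payoffs 1, 3, 2, 8 → best response b4.
Column against D: payoffs 0, 2, 9, 8 → best response b3.
Column against E: payoffs 4, 2, 8, 0 → best response b3.
No profile is a mutual best response for all players.

There is no pure-strategy Nash equilibrium.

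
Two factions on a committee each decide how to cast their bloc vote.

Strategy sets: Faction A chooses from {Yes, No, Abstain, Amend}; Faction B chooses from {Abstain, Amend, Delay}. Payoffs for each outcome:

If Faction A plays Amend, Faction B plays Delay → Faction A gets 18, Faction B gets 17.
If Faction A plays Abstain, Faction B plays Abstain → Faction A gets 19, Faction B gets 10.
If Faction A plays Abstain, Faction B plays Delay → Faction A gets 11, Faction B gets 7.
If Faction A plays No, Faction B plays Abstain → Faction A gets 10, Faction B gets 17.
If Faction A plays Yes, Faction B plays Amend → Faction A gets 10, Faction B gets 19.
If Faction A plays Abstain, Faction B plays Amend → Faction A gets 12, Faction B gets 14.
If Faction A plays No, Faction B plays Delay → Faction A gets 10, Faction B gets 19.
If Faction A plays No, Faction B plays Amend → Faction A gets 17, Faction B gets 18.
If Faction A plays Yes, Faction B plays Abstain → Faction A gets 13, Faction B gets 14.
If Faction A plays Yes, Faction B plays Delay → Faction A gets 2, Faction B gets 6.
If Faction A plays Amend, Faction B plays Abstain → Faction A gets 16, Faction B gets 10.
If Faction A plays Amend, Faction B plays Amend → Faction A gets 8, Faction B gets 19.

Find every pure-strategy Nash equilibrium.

(Yes, Abstain): Faction A can switch to Abstain (13 → 19). Not NE.
(Yes, Amend): Faction A can switch to No (10 → 17). Not NE.
(Yes, Delay): Faction A can switch to No (2 → 10). Not NE.
(No, Abstain): Faction A can switch to Yes (10 → 13). Not NE.
(No, Amend): Faction B can switch to Delay (18 → 19). Not NE.
(No, Delay): Faction A can switch to Abstain (10 → 11). Not NE.
(Abstain, Abstain): Faction B can switch to Amend (10 → 14). Not NE.
(Abstain, Amend): Faction A can switch to No (12 → 17). Not NE.
(Abstain, Delay): Faction A can switch to Amend (11 → 18). Not NE.
(Amend, Abstain): Faction A can switch to Abstain (16 → 19). Not NE.
(Amend, Amend): Faction A can switch to Yes (8 → 10). Not NE.
(Amend, Delay): Faction B can switch to Amend (17 → 19). Not NE.

No pure-strategy Nash equilibrium.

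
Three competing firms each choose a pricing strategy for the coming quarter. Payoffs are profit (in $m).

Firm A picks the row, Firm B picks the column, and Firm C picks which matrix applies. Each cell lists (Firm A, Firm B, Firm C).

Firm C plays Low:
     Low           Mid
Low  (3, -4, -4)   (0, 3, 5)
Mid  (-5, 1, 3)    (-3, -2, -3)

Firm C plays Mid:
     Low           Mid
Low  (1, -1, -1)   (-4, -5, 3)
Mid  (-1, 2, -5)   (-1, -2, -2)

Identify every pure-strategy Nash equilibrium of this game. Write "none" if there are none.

Firm A against (Low, Low): payoffs 3, -5 → best response Low.
Firm A against (Low, Mid): payoffs 1, -1 → best response Low.
Firm A against (Mid, Low): payoffs 0, -3 → best response Low.
Firm A against (Mid, Mid): payoffs -4, -1 → best response Mid.
Firm B against (Low, Low): payoffs -4, 3 → best response Mid.
Firm B against (Low, Mid): payoffs -1, -5 → best response Low.
Firm B against (Mid, Low): payoffs 1, -2 → best response Low.
Firm B against (Mid, Mid): payoffs 2, -2 → best response Low.
Firm C against (Low, Low): payoffs -4, -1 → best response Mid.
Firm C against (Low, Mid): payoffs 5, 3 → best response Low.
Firm C against (Mid, Low): payoffs 3, -5 → best response Low.
Firm C against (Mid, Mid): payoffs -3, -2 → best response Mid.
Mutual best responses: (Low, Low, Mid); (Low, Mid, Low).

(Low, Low, Mid) and (Low, Mid, Low)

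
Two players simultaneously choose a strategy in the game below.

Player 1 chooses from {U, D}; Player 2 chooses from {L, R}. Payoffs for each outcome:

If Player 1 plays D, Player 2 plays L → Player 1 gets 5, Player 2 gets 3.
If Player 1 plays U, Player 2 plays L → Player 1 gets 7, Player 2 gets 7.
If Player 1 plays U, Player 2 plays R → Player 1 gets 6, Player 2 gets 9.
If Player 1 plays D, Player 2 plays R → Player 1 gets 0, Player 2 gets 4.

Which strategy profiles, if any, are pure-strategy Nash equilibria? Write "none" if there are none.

The unique pure-strategy Nash equilibrium is (U, R).

(U, L): Player 2 can switch to R (7 → 9). Not NE.
(U, R): Player 1 gets 6, best alternative 0; Player 2 gets 9, best alternative 7. No profitable deviation — NE.
(D, L): Player 1 can switch to U (5 → 7). Not NE.
(D, R): Player 1 can switch to U (0 → 6). Not NE.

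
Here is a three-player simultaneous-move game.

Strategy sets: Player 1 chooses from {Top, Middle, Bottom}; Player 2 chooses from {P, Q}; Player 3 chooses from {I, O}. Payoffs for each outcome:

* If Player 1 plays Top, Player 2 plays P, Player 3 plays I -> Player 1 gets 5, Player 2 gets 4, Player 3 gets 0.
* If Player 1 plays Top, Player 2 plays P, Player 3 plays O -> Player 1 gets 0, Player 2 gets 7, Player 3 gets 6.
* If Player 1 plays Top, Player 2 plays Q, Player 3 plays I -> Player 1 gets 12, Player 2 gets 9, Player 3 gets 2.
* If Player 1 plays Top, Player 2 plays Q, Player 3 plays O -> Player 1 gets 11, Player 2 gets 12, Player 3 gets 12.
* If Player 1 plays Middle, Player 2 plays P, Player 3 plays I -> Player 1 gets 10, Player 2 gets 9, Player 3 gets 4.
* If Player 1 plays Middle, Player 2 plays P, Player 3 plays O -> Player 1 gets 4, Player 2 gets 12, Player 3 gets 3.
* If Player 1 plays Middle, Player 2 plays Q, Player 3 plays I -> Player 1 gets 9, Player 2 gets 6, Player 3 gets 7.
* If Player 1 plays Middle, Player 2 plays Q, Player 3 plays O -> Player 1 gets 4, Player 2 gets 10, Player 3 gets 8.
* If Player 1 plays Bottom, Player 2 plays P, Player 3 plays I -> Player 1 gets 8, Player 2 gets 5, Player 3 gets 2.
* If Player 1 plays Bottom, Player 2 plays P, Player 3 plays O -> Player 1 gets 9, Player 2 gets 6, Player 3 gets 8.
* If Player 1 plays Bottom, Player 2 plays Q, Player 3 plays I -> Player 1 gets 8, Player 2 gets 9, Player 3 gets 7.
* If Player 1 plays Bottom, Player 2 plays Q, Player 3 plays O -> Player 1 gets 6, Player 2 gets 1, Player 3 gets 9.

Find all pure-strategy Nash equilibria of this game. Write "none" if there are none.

Mark each player's best response to every combination of opponents' strategies; a profile where every player is best-responding is a pure Nash equilibrium.
Player 1 against (P, I): payoffs 5, 10, 8 → best response Middle.
Player 1 against (P, O): payoffs 0, 4, 9 → best response Bottom.
Player 1 against (Q, I): payoffs 12, 9, 8 → best response Top.
Player 1 against (Q, O): payoffs 11, 4, 6 → best response Top.
Player 2 against (Top, I): payoffs 4, 9 → best response Q.
Player 2 against (Top, O): payoffs 7, 12 → best response Q.
Player 2 against (Middle, I): payoffs 9, 6 → best response P.
Player 2 against (Middle, O): payoffs 12, 10 → best response P.
Player 2 against (Bottom, I): payoffs 5, 9 → best response Q.
Player 2 against (Bottom, O): payoffs 6, 1 → best response P.
Player 3 against (Top, P): payoffs 0, 6 → best response O.
Player 3 against (Top, Q): payoffs 2, 12 → best response O.
Player 3 against (Middle, P): payoffs 4, 3 → best response I.
Player 3 against (Middle, Q): payoffs 7, 8 → best response O.
Player 3 against (Bottom, P): payoffs 2, 8 → best response O.
Player 3 against (Bottom, Q): payoffs 7, 9 → best response O.
Mutual best responses: (Top, Q, O); (Middle, P, I); (Bottom, P, O).

The pure Nash equilibria are (Top, Q, O), (Middle, P, I), (Bottom, P, O).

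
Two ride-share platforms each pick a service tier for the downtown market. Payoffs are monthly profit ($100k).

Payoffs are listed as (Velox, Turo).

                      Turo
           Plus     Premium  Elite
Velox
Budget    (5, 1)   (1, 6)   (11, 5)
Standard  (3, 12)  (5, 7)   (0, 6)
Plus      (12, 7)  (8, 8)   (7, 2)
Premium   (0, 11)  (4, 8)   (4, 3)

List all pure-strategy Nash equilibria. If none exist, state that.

Velox against Plus: payoffs 5, 3, 12, 0 → best response Plus.
Velox against Premium: payoffs 1, 5, 8, 4 → best response Plus.
Velox against Elite: payoffs 11, 0, 7, 4 → best response Budget.
Turo against Budget: payoffs 1, 6, 5 → best response Premium.
Turo against Standard: payoffs 12, 7, 6 → best response Plus.
Turo against Plus: payoffs 7, 8, 2 → best response Premium.
Turo against Premium: payoffs 11, 8, 3 → best response Plus.
Mutual best responses: (Plus, Premium).

Pure NE: (Plus, Premium)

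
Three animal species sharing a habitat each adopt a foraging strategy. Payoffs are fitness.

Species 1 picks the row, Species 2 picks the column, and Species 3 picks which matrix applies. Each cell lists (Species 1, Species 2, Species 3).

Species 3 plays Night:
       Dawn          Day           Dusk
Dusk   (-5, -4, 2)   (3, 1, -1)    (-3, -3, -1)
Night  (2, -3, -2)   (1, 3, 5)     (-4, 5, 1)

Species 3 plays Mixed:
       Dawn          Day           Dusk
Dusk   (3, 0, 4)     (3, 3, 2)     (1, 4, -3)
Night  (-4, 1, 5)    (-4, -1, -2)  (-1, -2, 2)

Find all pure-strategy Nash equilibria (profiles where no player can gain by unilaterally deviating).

none

(Dusk, Dawn, Night): Species 1 can switch to Night (-5 → 2). Not NE.
(Dusk, Dawn, Mixed): Species 2 can switch to Day (0 → 3). Not NE.
(Dusk, Day, Night): Species 3 can switch to Mixed (-1 → 2). Not NE.
(Dusk, Day, Mixed): Species 2 can switch to Dusk (3 → 4). Not NE.
(Dusk, Dusk, Night): Species 2 can switch to Day (-3 → 1). Not NE.
(Dusk, Dusk, Mixed): Species 3 can switch to Night (-3 → -1). Not NE.
(Night, Dawn, Night): Species 2 can switch to Day (-3 → 3). Not NE.
(Night, Dawn, Mixed): Species 1 can switch to Dusk (-4 → 3). Not NE.
(The remaining 4 profiles each have a profitable deviation by the same check.)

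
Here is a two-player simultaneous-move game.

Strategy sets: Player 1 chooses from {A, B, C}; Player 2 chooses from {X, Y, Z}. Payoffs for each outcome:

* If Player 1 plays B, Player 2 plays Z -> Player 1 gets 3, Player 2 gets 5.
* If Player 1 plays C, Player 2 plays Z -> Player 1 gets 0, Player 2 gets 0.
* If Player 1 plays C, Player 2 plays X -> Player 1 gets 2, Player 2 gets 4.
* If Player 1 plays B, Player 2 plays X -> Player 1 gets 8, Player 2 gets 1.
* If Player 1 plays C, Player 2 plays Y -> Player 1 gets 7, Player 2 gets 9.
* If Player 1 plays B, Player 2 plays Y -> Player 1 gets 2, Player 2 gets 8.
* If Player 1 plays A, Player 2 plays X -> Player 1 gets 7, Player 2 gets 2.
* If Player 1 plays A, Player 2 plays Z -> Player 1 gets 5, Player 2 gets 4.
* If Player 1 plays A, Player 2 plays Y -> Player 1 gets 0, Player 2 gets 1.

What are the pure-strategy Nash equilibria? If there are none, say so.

Pure-strategy Nash equilibria: (A, Z); (C, Y)

Player 1 against X: payoffs 7, 8, 2 → best response B.
Player 1 against Y: payoffs 0, 2, 7 → best response C.
Player 1 against Z: payoffs 5, 3, 0 → best response A.
Player 2 against A: payoffs 2, 1, 4 → best response Z.
Player 2 against B: payoffs 1, 8, 5 → best response Y.
Player 2 against C: payoffs 4, 9, 0 → best response Y.
Mutual best responses: (A, Z); (C, Y).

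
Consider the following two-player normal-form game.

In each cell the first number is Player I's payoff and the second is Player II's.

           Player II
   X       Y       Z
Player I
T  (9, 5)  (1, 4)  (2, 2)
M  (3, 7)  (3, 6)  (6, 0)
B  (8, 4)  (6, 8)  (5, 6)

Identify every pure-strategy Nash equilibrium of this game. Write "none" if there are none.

The pure Nash equilibria are (T, X) and (B, Y).

Player I against X: payoffs 9, 3, 8 → best response T.
Player I against Y: payoffs 1, 3, 6 → best response B.
Player I against Z: payoffs 2, 6, 5 → best response M.
Player II against T: payoffs 5, 4, 2 → best response X.
Player II against M: payoffs 7, 6, 0 → best response X.
Player II against B: payoffs 4, 8, 6 → best response Y.
Mutual best responses: (T, X); (B, Y).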